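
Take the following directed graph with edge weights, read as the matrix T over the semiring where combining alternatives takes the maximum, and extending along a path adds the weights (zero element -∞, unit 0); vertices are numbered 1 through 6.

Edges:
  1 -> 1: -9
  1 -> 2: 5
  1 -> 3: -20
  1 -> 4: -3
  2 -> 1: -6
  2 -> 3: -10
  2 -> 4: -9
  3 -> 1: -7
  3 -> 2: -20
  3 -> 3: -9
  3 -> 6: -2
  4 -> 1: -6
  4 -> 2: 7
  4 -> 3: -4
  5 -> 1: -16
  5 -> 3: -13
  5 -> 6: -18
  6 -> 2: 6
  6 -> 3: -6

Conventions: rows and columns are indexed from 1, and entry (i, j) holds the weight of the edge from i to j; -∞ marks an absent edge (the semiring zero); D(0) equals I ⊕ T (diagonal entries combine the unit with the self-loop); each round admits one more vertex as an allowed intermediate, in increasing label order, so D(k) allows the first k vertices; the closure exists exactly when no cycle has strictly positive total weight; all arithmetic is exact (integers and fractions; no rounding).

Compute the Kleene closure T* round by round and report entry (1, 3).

D(0):
  [0, 5, -20, -3, -∞, -∞]
  [-6, 0, -10, -9, -∞, -∞]
  [-7, -20, 0, -∞, -∞, -2]
  [-6, 7, -4, 0, -∞, -∞]
  [-16, -∞, -13, -∞, 0, -18]
  [-∞, 6, -6, -∞, -∞, 0]
D(1):
  [0, 5, -20, -3, -∞, -∞]
  [-6, 0, -10, -9, -∞, -∞]
  [-7, -2, 0, -10, -∞, -2]
  [-6, 7, -4, 0, -∞, -∞]
  [-16, -11, -13, -19, 0, -18]
  [-∞, 6, -6, -∞, -∞, 0]
D(2):
  [0, 5, -5, -3, -∞, -∞]
  [-6, 0, -10, -9, -∞, -∞]
  [-7, -2, 0, -10, -∞, -2]
  [1, 7, -3, 0, -∞, -∞]
  [-16, -11, -13, -19, 0, -18]
  [0, 6, -4, -3, -∞, 0]
D(3):
  [0, 5, -5, -3, -∞, -7]
  [-6, 0, -10, -9, -∞, -12]
  [-7, -2, 0, -10, -∞, -2]
  [1, 7, -3, 0, -∞, -5]
  [-16, -11, -13, -19, 0, -15]
  [0, 6, -4, -3, -∞, 0]
D(4):
  [0, 5, -5, -3, -∞, -7]
  [-6, 0, -10, -9, -∞, -12]
  [-7, -2, 0, -10, -∞, -2]
  [1, 7, -3, 0, -∞, -5]
  [-16, -11, -13, -19, 0, -15]
  [0, 6, -4, -3, -∞, 0]
D(5):
  [0, 5, -5, -3, -∞, -7]
  [-6, 0, -10, -9, -∞, -12]
  [-7, -2, 0, -10, -∞, -2]
  [1, 7, -3, 0, -∞, -5]
  [-16, -11, -13, -19, 0, -15]
  [0, 6, -4, -3, -∞, 0]
D(6):
  [0, 5, -5, -3, -∞, -7]
  [-6, 0, -10, -9, -∞, -12]
  [-2, 4, 0, -5, -∞, -2]
  [1, 7, -3, 0, -∞, -5]
  [-15, -9, -13, -18, 0, -15]
  [0, 6, -4, -3, -∞, 0]
Answer: T*[1][3] = -5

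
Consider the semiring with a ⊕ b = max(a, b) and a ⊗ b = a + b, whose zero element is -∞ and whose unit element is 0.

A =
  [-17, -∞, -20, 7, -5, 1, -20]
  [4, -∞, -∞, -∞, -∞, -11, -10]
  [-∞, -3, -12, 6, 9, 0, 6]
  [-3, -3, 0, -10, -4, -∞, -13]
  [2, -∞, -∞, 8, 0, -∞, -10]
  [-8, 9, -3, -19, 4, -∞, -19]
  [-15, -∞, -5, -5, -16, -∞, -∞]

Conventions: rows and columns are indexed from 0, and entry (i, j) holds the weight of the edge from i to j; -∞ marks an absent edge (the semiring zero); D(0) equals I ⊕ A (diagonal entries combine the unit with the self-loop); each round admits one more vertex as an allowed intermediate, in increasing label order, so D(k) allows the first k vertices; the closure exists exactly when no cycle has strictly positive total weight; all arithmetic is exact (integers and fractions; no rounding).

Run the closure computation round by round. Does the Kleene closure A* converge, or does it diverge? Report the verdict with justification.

D(0):
  [0, -∞, -20, 7, -5, 1, -20]
  [4, 0, -∞, -∞, -∞, -11, -10]
  [-∞, -3, 0, 6, 9, 0, 6]
  [-3, -3, 0, 0, -4, -∞, -13]
  [2, -∞, -∞, 8, 0, -∞, -10]
  [-8, 9, -3, -19, 4, 0, -19]
  [-15, -∞, -5, -5, -16, -∞, 0]
Detection: at round 1, diagonal entry (3, 3) turns strictly positive.
Key observation: the cycle 3->0->3 has total weight (-3) + 7, which is strictly positive.
Answer: DIVERGES — positive cycle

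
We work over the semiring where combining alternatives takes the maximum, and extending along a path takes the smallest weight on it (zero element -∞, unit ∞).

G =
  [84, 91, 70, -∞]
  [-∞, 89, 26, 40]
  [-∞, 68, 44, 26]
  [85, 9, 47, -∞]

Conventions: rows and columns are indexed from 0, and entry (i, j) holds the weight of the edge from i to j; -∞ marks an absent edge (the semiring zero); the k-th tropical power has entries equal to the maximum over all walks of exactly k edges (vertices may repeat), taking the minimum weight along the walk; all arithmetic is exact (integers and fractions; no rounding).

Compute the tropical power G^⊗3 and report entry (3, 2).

G^⊗2:
  [84, 89, 70, 40]
  [40, 89, 40, 40]
  [26, 68, 44, 40]
  [84, 85, 70, 26]
G^⊗3:
  [84, 89, 70, 40]
  [40, 89, 40, 40]
  [40, 68, 44, 40]
  [84, 85, 70, 40]
Key observation: the optimum is the walk 3->0->0->2, with weight 85 min 84 min 70 = 70.
Optimal value attained by: walk 3->0->0->2.
Answer: (G^⊗3)[3][2] = 70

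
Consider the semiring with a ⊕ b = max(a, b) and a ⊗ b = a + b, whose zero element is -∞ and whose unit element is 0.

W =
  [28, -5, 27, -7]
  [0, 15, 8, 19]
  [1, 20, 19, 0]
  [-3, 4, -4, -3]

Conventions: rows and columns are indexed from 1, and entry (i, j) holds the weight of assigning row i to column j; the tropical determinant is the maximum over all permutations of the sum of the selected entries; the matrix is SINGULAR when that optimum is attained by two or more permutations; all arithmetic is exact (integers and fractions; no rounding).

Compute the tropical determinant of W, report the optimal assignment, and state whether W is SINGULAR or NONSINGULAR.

σ = (1, 2, 3, 4): 28 + 15 + 19 + (-3) = 59
σ = (1, 2, 4, 3): 28 + 15 + 0 + (-4) = 39
σ = (1, 3, 2, 4): 28 + 8 + 20 + (-3) = 53
σ = (1, 3, 4, 2): 28 + 8 + 0 + 4 = 40
σ = (1, 4, 2, 3): 28 + 19 + 20 + (-4) = 63
σ = (1, 4, 3, 2): 28 + 19 + 19 + 4 = 70
σ = (2, 1, 3, 4): (-5) + 0 + 19 + (-3) = 11
σ = (2, 1, 4, 3): (-5) + 0 + 0 + (-4) = -9
σ = (2, 3, 1, 4): (-5) + 8 + 1 + (-3) = 1
σ = (2, 3, 4, 1): (-5) + 8 + 0 + (-3) = 0
σ = (2, 4, 1, 3): (-5) + 19 + 1 + (-4) = 11
σ = (2, 4, 3, 1): (-5) + 19 + 19 + (-3) = 30
σ = (3, 1, 2, 4): 27 + 0 + 20 + (-3) = 44
σ = (3, 1, 4, 2): 27 + 0 + 0 + 4 = 31
σ = (3, 2, 1, 4): 27 + 15 + 1 + (-3) = 40
σ = (3, 2, 4, 1): 27 + 15 + 0 + (-3) = 39
σ = (3, 4, 1, 2): 27 + 19 + 1 + 4 = 51
σ = (3, 4, 2, 1): 27 + 19 + 20 + (-3) = 63
σ = (4, 1, 2, 3): (-7) + 0 + 20 + (-4) = 9
σ = (4, 1, 3, 2): (-7) + 0 + 19 + 4 = 16
σ = (4, 2, 1, 3): (-7) + 15 + 1 + (-4) = 5
σ = (4, 2, 3, 1): (-7) + 15 + 19 + (-3) = 24
σ = (4, 3, 1, 2): (-7) + 8 + 1 + 4 = 6
σ = (4, 3, 2, 1): (-7) + 8 + 20 + (-3) = 18
Optimal value attained by: σ = (1, 4, 3, 2).
Answer: det⊕(W) = 70; verdict: NONSINGULAR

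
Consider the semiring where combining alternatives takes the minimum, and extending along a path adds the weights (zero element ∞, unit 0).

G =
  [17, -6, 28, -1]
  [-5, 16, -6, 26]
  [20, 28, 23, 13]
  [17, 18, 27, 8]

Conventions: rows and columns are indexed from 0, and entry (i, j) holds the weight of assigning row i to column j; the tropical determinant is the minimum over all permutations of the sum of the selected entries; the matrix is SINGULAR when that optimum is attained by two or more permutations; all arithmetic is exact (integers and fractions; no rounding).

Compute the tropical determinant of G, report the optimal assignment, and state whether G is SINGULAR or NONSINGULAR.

σ = (0, 1, 2, 3): 17 + 16 + 23 + 8 = 64
σ = (0, 1, 3, 2): 17 + 16 + 13 + 27 = 73
σ = (0, 2, 1, 3): 17 + (-6) + 28 + 8 = 47
σ = (0, 2, 3, 1): 17 + (-6) + 13 + 18 = 42
σ = (0, 3, 1, 2): 17 + 26 + 28 + 27 = 98
σ = (0, 3, 2, 1): 17 + 26 + 23 + 18 = 84
σ = (1, 0, 2, 3): (-6) + (-5) + 23 + 8 = 20
σ = (1, 0, 3, 2): (-6) + (-5) + 13 + 27 = 29
σ = (1, 2, 0, 3): (-6) + (-6) + 20 + 8 = 16
σ = (1, 2, 3, 0): (-6) + (-6) + 13 + 17 = 18
σ = (1, 3, 0, 2): (-6) + 26 + 20 + 27 = 67
σ = (1, 3, 2, 0): (-6) + 26 + 23 + 17 = 60
σ = (2, 0, 1, 3): 28 + (-5) + 28 + 8 = 59
σ = (2, 0, 3, 1): 28 + (-5) + 13 + 18 = 54
σ = (2, 1, 0, 3): 28 + 16 + 20 + 8 = 72
σ = (2, 1, 3, 0): 28 + 16 + 13 + 17 = 74
σ = (2, 3, 0, 1): 28 + 26 + 20 + 18 = 92
σ = (2, 3, 1, 0): 28 + 26 + 28 + 17 = 99
σ = (3, 0, 1, 2): (-1) + (-5) + 28 + 27 = 49
σ = (3, 0, 2, 1): (-1) + (-5) + 23 + 18 = 35
σ = (3, 1, 0, 2): (-1) + 16 + 20 + 27 = 62
σ = (3, 1, 2, 0): (-1) + 16 + 23 + 17 = 55
σ = (3, 2, 0, 1): (-1) + (-6) + 20 + 18 = 31
σ = (3, 2, 1, 0): (-1) + (-6) + 28 + 17 = 38
Optimal value attained by: σ = (1, 2, 0, 3).
Answer: det⊕(G) = 16; verdict: NONSINGULAR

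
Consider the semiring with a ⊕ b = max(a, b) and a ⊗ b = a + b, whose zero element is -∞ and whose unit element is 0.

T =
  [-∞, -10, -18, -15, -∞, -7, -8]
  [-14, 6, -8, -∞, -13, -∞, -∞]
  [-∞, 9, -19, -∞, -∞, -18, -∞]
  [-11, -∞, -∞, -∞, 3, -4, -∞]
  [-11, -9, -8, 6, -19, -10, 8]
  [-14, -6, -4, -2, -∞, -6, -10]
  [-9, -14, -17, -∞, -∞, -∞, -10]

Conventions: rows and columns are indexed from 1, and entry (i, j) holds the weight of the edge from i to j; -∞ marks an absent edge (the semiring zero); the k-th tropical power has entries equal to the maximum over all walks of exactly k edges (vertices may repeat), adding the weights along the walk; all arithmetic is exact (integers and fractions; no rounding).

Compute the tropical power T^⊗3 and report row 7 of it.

T^⊗2:
  [-17, -4, -11, -9, -12, -13, -17]
  [-8, 12, -2, -7, -7, -21, -5]
  [-5, 15, 1, -20, -4, -24, -28]
  [-8, -6, -5, 9, -16, -7, 11]
  [-1, 1, -9, -12, 9, 2, -2]
  [-13, 5, -10, -8, 1, -6, -16]
  [-19, -8, -22, -24, -27, -16, -17]
T^⊗3:
  [-18, 2, -12, -6, -6, -13, -4]
  [-2, 18, 4, -1, -1, -11, 1]
  [1, 21, 7, 2, 2, -12, 4]
  [2, 4, -6, -9, 12, 5, 1]
  [-2, 7, 1, 15, -9, -1, 17]
  [-9, 11, -3, 7, -5, -9, 9]
  [-22, -2, -16, -18, -21, -22, -19]
Answer: row 7 of T^⊗3 = [-22, -2, -16, -18, -21, -22, -19]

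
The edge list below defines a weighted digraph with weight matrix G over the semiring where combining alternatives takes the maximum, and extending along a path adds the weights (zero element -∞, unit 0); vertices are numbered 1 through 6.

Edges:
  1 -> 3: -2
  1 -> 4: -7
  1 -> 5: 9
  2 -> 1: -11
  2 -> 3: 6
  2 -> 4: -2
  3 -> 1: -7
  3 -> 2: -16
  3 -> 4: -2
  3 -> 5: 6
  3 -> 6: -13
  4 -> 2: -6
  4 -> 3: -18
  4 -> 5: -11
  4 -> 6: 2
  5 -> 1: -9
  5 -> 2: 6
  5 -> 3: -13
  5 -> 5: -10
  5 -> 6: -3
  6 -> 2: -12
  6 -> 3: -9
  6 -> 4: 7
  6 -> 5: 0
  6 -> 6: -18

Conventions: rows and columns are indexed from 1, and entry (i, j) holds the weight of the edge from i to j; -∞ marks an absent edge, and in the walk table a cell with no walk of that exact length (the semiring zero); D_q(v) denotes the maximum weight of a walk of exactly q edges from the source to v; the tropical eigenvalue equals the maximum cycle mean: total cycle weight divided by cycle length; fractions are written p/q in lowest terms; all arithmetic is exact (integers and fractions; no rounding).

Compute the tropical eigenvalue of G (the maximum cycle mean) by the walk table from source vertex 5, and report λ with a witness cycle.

q=0: [-∞, -∞, -∞, -∞, 0, -∞]
q=1: [-9, 6, -13, -∞, -10, -3]
q=2: [-5, -4, 12, 4, 0, -13]
q=3: [5, 6, 2, 10, 18, 6]
q=4: [9, 24, 12, 13, 14, 15]
q=5: [13, 20, 30, 22, 18, 15]
q=6: [23, 24, 26, 28, 36, 24]
Optimal cycle mean attained by: cycle 2->3->5->2, total 6 + 6 + 6, length 3.
Answer: λ = 6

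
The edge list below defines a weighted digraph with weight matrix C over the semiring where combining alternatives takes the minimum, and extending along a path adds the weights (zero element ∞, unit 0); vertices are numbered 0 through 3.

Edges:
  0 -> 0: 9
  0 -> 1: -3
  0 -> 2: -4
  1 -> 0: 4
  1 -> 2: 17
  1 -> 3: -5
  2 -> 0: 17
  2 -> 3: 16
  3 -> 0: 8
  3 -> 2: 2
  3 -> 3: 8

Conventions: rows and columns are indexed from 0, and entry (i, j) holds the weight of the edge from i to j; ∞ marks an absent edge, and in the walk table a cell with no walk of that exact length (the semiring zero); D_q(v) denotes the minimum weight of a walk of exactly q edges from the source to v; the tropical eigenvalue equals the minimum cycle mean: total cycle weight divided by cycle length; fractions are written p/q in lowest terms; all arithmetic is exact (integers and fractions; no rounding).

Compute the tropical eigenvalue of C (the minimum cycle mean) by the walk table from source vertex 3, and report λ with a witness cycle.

q=0: [∞, ∞, ∞, 0]
q=1: [8, ∞, 2, 8]
q=2: [16, 5, 4, 16]
q=3: [9, 13, 12, 0]
q=4: [8, 6, 2, 8]
Optimal cycle mean attained by: cycle 0->1->3->0, total (-3) + (-5) + 8, length 3.
Answer: λ = 0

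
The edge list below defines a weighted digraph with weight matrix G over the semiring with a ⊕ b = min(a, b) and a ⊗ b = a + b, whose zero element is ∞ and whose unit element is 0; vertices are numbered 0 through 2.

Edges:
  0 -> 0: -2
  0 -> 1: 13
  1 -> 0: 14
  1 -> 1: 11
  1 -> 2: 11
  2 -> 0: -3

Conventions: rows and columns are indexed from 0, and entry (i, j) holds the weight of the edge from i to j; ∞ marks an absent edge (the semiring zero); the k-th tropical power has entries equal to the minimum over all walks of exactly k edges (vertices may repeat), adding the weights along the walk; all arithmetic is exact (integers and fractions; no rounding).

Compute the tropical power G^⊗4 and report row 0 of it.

G^⊗2:
  [-4, 11, 24]
  [8, 22, 22]
  [-5, 10, ∞]
G^⊗3:
  [-6, 9, 22]
  [6, 21, 33]
  [-7, 8, 21]
G^⊗4:
  [-8, 7, 20]
  [4, 19, 32]
  [-9, 6, 19]
Answer: row 0 of G^⊗4 = [-8, 7, 20]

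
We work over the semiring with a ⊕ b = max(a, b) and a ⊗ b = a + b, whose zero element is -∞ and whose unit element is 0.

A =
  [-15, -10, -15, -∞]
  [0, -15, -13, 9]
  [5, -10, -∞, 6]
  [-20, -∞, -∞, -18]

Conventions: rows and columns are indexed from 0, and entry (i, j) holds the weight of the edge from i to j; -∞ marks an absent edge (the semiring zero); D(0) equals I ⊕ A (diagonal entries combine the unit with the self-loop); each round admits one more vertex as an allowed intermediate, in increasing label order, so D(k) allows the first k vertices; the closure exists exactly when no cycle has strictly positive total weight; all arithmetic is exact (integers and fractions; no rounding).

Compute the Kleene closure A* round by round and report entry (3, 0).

D(0):
  [0, -10, -15, -∞]
  [0, 0, -13, 9]
  [5, -10, 0, 6]
  [-20, -∞, -∞, 0]
D(1):
  [0, -10, -15, -∞]
  [0, 0, -13, 9]
  [5, -5, 0, 6]
  [-20, -30, -35, 0]
D(2):
  [0, -10, -15, -1]
  [0, 0, -13, 9]
  [5, -5, 0, 6]
  [-20, -30, -35, 0]
D(3):
  [0, -10, -15, -1]
  [0, 0, -13, 9]
  [5, -5, 0, 6]
  [-20, -30, -35, 0]
D(4):
  [0, -10, -15, -1]
  [0, 0, -13, 9]
  [5, -5, 0, 6]
  [-20, -30, -35, 0]
Answer: A*[3][0] = -20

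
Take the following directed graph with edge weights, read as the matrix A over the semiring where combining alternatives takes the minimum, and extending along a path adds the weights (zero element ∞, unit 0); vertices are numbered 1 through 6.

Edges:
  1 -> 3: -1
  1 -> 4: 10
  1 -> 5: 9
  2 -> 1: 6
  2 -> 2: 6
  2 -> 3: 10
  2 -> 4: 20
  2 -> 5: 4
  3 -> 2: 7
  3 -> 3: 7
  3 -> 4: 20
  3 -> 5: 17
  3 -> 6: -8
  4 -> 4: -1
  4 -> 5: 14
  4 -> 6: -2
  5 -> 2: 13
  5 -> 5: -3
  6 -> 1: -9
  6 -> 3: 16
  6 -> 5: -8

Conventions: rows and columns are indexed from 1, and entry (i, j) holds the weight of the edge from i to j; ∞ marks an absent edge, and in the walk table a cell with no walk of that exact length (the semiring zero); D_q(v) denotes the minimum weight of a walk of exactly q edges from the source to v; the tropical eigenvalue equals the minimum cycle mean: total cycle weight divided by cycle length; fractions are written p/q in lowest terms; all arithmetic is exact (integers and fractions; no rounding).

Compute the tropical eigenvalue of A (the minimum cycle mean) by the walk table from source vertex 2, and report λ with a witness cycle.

q=0: [∞, 0, ∞, ∞, ∞, ∞]
q=1: [6, 6, 10, 20, 4, ∞]
q=2: [12, 12, 5, 16, 1, 2]
q=3: [-7, 12, 11, 15, -6, -3]
q=4: [-12, 7, -8, 3, -11, 3]
q=5: [-6, -1, -13, -2, -14, -16]
q=6: [-25, -6, -7, -3, -24, -21]
Optimal cycle mean attained by: cycle 1->3->6->1, total (-1) + (-8) + (-9), length 3.
Answer: λ = -6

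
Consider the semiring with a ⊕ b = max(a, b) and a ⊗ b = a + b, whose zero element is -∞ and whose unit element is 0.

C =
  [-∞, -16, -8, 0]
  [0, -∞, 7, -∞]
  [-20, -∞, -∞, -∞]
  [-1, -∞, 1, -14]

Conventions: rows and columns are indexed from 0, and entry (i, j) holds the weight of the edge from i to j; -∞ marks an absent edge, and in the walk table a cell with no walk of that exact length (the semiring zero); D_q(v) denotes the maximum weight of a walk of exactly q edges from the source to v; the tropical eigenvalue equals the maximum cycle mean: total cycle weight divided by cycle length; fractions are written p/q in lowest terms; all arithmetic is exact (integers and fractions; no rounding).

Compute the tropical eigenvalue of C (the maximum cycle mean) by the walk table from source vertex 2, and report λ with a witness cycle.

q=0: [-∞, -∞, 0, -∞]
q=1: [-20, -∞, -∞, -∞]
q=2: [-∞, -36, -28, -20]
q=3: [-21, -∞, -19, -34]
q=4: [-35, -37, -29, -21]
Optimal cycle mean attained by: cycle 0->3->0, total 0 + (-1), length 2.
Answer: λ = -1/2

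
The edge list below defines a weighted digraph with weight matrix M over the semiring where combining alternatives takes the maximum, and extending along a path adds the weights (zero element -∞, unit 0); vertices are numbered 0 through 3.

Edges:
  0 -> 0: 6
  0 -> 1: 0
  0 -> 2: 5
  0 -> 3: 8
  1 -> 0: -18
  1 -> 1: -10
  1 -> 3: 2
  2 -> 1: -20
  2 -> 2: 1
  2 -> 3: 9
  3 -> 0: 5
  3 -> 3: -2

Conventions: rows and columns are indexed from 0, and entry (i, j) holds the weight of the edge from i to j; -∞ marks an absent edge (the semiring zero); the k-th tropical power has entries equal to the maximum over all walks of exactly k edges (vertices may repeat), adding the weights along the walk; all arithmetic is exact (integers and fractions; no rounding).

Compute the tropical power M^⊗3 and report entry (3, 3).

M^⊗2:
  [13, 6, 11, 14]
  [7, -18, -13, 0]
  [14, -19, 2, 10]
  [11, 5, 10, 13]
M^⊗3:
  [19, 13, 18, 21]
  [13, 7, 12, 15]
  [20, 14, 19, 22]
  [18, 11, 16, 19]
Key observation: the optimum is the walk 3->0->0->3, with weight 5 + 6 + 8 = 19.
Optimal value attained by: walk 3->0->0->3.
Answer: (M^⊗3)[3][3] = 19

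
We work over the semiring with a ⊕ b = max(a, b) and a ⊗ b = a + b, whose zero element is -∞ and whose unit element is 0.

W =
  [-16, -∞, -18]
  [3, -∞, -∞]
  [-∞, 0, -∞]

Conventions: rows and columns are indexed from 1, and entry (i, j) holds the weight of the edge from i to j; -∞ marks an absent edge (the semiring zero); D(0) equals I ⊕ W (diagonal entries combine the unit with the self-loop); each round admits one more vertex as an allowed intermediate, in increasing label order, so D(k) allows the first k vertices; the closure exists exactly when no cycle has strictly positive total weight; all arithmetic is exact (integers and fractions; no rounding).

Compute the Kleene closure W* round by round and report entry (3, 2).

D(0):
  [0, -∞, -18]
  [3, 0, -∞]
  [-∞, 0, 0]
D(1):
  [0, -∞, -18]
  [3, 0, -15]
  [-∞, 0, 0]
D(2):
  [0, -∞, -18]
  [3, 0, -15]
  [3, 0, 0]
D(3):
  [0, -18, -18]
  [3, 0, -15]
  [3, 0, 0]
Answer: W*[3][2] = 0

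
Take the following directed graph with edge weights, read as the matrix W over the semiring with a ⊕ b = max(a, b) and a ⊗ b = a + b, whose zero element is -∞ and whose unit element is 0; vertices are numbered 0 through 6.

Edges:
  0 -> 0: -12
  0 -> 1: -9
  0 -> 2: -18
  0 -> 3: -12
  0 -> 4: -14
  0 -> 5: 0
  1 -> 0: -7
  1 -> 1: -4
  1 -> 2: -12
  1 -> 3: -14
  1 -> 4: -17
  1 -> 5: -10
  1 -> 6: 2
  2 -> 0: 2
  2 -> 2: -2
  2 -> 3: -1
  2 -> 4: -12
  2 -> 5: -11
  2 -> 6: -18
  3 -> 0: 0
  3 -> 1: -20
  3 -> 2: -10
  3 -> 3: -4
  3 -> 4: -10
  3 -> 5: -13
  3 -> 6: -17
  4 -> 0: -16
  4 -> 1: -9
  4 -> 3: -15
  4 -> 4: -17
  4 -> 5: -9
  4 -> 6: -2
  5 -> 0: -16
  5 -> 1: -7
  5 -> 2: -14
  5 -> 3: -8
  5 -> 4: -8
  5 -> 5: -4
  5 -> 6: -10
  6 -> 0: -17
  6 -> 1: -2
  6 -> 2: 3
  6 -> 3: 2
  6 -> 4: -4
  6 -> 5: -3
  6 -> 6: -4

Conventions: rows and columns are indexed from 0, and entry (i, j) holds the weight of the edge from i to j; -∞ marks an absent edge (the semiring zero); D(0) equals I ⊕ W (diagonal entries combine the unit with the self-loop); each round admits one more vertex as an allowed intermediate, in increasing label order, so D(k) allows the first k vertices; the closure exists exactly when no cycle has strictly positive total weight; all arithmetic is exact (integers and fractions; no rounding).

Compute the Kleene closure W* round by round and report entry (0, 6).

D(0):
  [0, -9, -18, -12, -14, 0, -∞]
  [-7, 0, -12, -14, -17, -10, 2]
  [2, -∞, 0, -1, -12, -11, -18]
  [0, -20, -10, 0, -10, -13, -17]
  [-16, -9, -∞, -15, 0, -9, -2]
  [-16, -7, -14, -8, -8, 0, -10]
  [-17, -2, 3, 2, -4, -3, 0]
D(1):
  [0, -9, -18, -12, -14, 0, -∞]
  [-7, 0, -12, -14, -17, -7, 2]
  [2, -7, 0, -1, -12, 2, -18]
  [0, -9, -10, 0, -10, 0, -17]
  [-16, -9, -34, -15, 0, -9, -2]
  [-16, -7, -14, -8, -8, 0, -10]
  [-17, -2, 3, 2, -4, -3, 0]
D(2):
  [0, -9, -18, -12, -14, 0, -7]
  [-7, 0, -12, -14, -17, -7, 2]
  [2, -7, 0, -1, -12, 2, -5]
  [0, -9, -10, 0, -10, 0, -7]
  [-16, -9, -21, -15, 0, -9, -2]
  [-14, -7, -14, -8, -8, 0, -5]
  [-9, -2, 3, 2, -4, -3, 0]
D(3):
  [0, -9, -18, -12, -14, 0, -7]
  [-7, 0, -12, -13, -17, -7, 2]
  [2, -7, 0, -1, -12, 2, -5]
  [0, -9, -10, 0, -10, 0, -7]
  [-16, -9, -21, -15, 0, -9, -2]
  [-12, -7, -14, -8, -8, 0, -5]
  [5, -2, 3, 2, -4, 5, 0]
D(4):
  [0, -9, -18, -12, -14, 0, -7]
  [-7, 0, -12, -13, -17, -7, 2]
  [2, -7, 0, -1, -11, 2, -5]
  [0, -9, -10, 0, -10, 0, -7]
  [-15, -9, -21, -15, 0, -9, -2]
  [-8, -7, -14, -8, -8, 0, -5]
  [5, -2, 3, 2, -4, 5, 0]
D(5):
  [0, -9, -18, -12, -14, 0, -7]
  [-7, 0, -12, -13, -17, -7, 2]
  [2, -7, 0, -1, -11, 2, -5]
  [0, -9, -10, 0, -10, 0, -7]
  [-15, -9, -21, -15, 0, -9, -2]
  [-8, -7, -14, -8, -8, 0, -5]
  [5, -2, 3, 2, -4, 5, 0]
D(6):
  [0, -7, -14, -8, -8, 0, -5]
  [-7, 0, -12, -13, -15, -7, 2]
  [2, -5, 0, -1, -6, 2, -3]
  [0, -7, -10, 0, -8, 0, -5]
  [-15, -9, -21, -15, 0, -9, -2]
  [-8, -7, -14, -8, -8, 0, -5]
  [5, -2, 3, 2, -3, 5, 0]
D(7):
  [0, -7, -2, -3, -8, 0, -5]
  [7, 0, 5, 4, -1, 7, 2]
  [2, -5, 0, -1, -6, 2, -3]
  [0, -7, -2, 0, -8, 0, -5]
  [3, -4, 1, 0, 0, 3, -2]
  [0, -7, -2, -3, -8, 0, -5]
  [5, -2, 3, 2, -3, 5, 0]
Answer: W*[0][6] = -5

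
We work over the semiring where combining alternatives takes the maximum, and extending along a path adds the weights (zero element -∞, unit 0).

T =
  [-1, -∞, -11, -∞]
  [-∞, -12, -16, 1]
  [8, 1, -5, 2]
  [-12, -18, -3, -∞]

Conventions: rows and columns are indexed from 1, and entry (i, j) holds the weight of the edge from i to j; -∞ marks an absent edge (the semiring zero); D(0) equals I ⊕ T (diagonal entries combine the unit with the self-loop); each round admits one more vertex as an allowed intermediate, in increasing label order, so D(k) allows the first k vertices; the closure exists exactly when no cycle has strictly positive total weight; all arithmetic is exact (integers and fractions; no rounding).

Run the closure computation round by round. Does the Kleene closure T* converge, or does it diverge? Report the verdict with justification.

D(0):
  [0, -∞, -11, -∞]
  [-∞, 0, -16, 1]
  [8, 1, 0, 2]
  [-12, -18, -3, 0]
D(1):
  [0, -∞, -11, -∞]
  [-∞, 0, -16, 1]
  [8, 1, 0, 2]
  [-12, -18, -3, 0]
D(2):
  [0, -∞, -11, -∞]
  [-∞, 0, -16, 1]
  [8, 1, 0, 2]
  [-12, -18, -3, 0]
D(3):
  [0, -10, -11, -9]
  [-8, 0, -16, 1]
  [8, 1, 0, 2]
  [5, -2, -3, 0]
D(4):
  [0, -10, -11, -9]
  [6, 0, -2, 1]
  [8, 1, 0, 2]
  [5, -2, -3, 0]
Key observation: every diagonal entry stays at the unit through all rounds, so no improving cycle exists.
Answer: CONVERGES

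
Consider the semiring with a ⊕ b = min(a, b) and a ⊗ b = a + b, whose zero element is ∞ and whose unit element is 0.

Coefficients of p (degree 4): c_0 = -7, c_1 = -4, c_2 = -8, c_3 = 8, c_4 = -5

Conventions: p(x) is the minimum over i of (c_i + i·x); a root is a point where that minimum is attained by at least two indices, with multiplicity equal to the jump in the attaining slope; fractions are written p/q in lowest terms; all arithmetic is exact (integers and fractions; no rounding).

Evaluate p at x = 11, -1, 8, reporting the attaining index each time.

p(11) = min(-7+0·11=-7, -4+1·11=7, -8+2·11=14, 8+3·11=41, -5+4·11=39) = -7 (attained by i=0)
p(-1) = min(-7+0·(-1)=-7, -4+1·(-1)=-5, -8+2·(-1)=-10, 8+3·(-1)=5, -5+4·(-1)=-9) = -10 (attained by i=2)
p(8) = min(-7+0·8=-7, -4+1·8=4, -8+2·8=8, 8+3·8=32, -5+4·8=27) = -7 (attained by i=0)
Answer: p(11) = -7; p(-1) = -10; p(8) = -7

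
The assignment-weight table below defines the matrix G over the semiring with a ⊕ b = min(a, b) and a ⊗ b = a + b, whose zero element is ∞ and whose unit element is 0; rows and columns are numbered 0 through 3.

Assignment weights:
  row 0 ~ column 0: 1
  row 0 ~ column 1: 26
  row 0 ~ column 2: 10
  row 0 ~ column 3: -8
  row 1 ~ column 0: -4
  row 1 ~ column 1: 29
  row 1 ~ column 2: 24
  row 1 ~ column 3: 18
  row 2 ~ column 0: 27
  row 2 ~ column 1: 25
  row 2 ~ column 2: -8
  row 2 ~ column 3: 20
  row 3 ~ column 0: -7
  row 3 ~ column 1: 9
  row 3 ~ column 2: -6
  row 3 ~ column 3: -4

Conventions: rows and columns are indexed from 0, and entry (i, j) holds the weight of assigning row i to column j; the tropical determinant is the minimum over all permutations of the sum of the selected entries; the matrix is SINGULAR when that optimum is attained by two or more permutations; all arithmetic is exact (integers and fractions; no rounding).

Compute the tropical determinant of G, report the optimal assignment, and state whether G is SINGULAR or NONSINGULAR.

σ = (0, 1, 2, 3): 1 + 29 + (-8) + (-4) = 18
σ = (0, 1, 3, 2): 1 + 29 + 20 + (-6) = 44
σ = (0, 2, 1, 3): 1 + 24 + 25 + (-4) = 46
σ = (0, 2, 3, 1): 1 + 24 + 20 + 9 = 54
σ = (0, 3, 1, 2): 1 + 18 + 25 + (-6) = 38
σ = (0, 3, 2, 1): 1 + 18 + (-8) + 9 = 20
σ = (1, 0, 2, 3): 26 + (-4) + (-8) + (-4) = 10
σ = (1, 0, 3, 2): 26 + (-4) + 20 + (-6) = 36
σ = (1, 2, 0, 3): 26 + 24 + 27 + (-4) = 73
σ = (1, 2, 3, 0): 26 + 24 + 20 + (-7) = 63
σ = (1, 3, 0, 2): 26 + 18 + 27 + (-6) = 65
σ = (1, 3, 2, 0): 26 + 18 + (-8) + (-7) = 29
σ = (2, 0, 1, 3): 10 + (-4) + 25 + (-4) = 27
σ = (2, 0, 3, 1): 10 + (-4) + 20 + 9 = 35
σ = (2, 1, 0, 3): 10 + 29 + 27 + (-4) = 62
σ = (2, 1, 3, 0): 10 + 29 + 20 + (-7) = 52
σ = (2, 3, 0, 1): 10 + 18 + 27 + 9 = 64
σ = (2, 3, 1, 0): 10 + 18 + 25 + (-7) = 46
σ = (3, 0, 1, 2): (-8) + (-4) + 25 + (-6) = 7
σ = (3, 0, 2, 1): (-8) + (-4) + (-8) + 9 = -11
σ = (3, 1, 0, 2): (-8) + 29 + 27 + (-6) = 42
σ = (3, 1, 2, 0): (-8) + 29 + (-8) + (-7) = 6
σ = (3, 2, 0, 1): (-8) + 24 + 27 + 9 = 52
σ = (3, 2, 1, 0): (-8) + 24 + 25 + (-7) = 34
Optimal value attained by: σ = (3, 0, 2, 1).
Answer: det⊕(G) = -11; verdict: NONSINGULAR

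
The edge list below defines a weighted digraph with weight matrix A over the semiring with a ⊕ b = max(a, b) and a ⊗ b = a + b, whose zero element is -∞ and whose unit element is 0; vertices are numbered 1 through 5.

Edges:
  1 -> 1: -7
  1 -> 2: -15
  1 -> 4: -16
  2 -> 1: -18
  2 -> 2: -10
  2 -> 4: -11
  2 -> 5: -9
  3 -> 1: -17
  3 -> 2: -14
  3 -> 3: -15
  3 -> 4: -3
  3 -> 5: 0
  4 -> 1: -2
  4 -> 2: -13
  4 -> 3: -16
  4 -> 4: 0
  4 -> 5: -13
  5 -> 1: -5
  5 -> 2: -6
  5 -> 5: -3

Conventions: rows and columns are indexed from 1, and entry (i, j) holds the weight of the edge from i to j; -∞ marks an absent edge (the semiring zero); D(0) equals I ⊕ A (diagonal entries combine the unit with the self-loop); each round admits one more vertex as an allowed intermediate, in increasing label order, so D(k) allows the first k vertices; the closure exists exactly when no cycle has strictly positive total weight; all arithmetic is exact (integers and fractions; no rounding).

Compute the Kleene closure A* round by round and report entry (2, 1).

D(0):
  [0, -15, -∞, -16, -∞]
  [-18, 0, -∞, -11, -9]
  [-17, -14, 0, -3, 0]
  [-2, -13, -16, 0, -13]
  [-5, -6, -∞, -∞, 0]
D(1):
  [0, -15, -∞, -16, -∞]
  [-18, 0, -∞, -11, -9]
  [-17, -14, 0, -3, 0]
  [-2, -13, -16, 0, -13]
  [-5, -6, -∞, -21, 0]
D(2):
  [0, -15, -∞, -16, -24]
  [-18, 0, -∞, -11, -9]
  [-17, -14, 0, -3, 0]
  [-2, -13, -16, 0, -13]
  [-5, -6, -∞, -17, 0]
D(3):
  [0, -15, -∞, -16, -24]
  [-18, 0, -∞, -11, -9]
  [-17, -14, 0, -3, 0]
  [-2, -13, -16, 0, -13]
  [-5, -6, -∞, -17, 0]
D(4):
  [0, -15, -32, -16, -24]
  [-13, 0, -27, -11, -9]
  [-5, -14, 0, -3, 0]
  [-2, -13, -16, 0, -13]
  [-5, -6, -33, -17, 0]
D(5):
  [0, -15, -32, -16, -24]
  [-13, 0, -27, -11, -9]
  [-5, -6, 0, -3, 0]
  [-2, -13, -16, 0, -13]
  [-5, -6, -33, -17, 0]
Answer: A*[2][1] = -13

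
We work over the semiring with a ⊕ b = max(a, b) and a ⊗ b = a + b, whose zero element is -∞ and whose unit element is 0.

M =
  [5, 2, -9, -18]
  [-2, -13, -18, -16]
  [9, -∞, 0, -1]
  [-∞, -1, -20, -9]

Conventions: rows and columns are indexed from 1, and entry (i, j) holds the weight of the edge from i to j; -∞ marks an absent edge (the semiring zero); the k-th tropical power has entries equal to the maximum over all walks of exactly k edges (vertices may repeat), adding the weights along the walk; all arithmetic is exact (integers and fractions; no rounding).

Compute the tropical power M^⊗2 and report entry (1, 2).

M^⊗2:
  [10, 7, -4, -10]
  [3, 0, -11, -19]
  [14, 11, 0, -1]
  [-3, -10, -19, -17]
Key observation: the optimum is the walk 1->1->2, with weight 5 + 2 = 7.
Optimal value attained by: walk 1->1->2.
Answer: (M^⊗2)[1][2] = 7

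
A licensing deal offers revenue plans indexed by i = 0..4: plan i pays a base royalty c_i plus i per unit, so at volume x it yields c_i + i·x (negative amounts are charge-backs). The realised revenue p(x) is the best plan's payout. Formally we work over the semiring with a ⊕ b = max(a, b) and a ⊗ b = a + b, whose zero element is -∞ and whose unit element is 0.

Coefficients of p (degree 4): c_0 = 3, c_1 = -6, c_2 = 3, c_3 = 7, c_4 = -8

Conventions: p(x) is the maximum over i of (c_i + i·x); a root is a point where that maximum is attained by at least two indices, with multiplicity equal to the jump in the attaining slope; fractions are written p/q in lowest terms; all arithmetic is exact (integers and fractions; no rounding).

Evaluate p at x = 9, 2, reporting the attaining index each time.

p(9) = max(3+0·9=3, -6+1·9=3, 3+2·9=21, 7+3·9=34, -8+4·9=28) = 34 (attained by i=3)
p(2) = max(3+0·2=3, -6+1·2=-4, 3+2·2=7, 7+3·2=13, -8+4·2=0) = 13 (attained by i=3)
Answer: p(9) = 34; p(2) = 13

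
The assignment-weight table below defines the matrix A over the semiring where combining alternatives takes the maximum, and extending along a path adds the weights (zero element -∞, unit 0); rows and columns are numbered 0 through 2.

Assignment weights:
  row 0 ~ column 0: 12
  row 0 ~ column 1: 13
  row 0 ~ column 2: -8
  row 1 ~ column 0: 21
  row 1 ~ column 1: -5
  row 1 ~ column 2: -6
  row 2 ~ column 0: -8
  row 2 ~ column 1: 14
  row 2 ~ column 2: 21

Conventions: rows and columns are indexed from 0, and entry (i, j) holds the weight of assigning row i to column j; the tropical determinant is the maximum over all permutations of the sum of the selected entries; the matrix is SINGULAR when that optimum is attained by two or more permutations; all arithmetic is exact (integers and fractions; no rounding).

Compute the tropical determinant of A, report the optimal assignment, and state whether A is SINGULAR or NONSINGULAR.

σ = (0, 1, 2): 12 + (-5) + 21 = 28
σ = (0, 2, 1): 12 + (-6) + 14 = 20
σ = (1, 0, 2): 13 + 21 + 21 = 55
σ = (1, 2, 0): 13 + (-6) + (-8) = -1
σ = (2, 0, 1): (-8) + 21 + 14 = 27
σ = (2, 1, 0): (-8) + (-5) + (-8) = -21
Optimal value attained by: σ = (1, 0, 2).
Answer: det⊕(A) = 55; verdict: NONSINGULAR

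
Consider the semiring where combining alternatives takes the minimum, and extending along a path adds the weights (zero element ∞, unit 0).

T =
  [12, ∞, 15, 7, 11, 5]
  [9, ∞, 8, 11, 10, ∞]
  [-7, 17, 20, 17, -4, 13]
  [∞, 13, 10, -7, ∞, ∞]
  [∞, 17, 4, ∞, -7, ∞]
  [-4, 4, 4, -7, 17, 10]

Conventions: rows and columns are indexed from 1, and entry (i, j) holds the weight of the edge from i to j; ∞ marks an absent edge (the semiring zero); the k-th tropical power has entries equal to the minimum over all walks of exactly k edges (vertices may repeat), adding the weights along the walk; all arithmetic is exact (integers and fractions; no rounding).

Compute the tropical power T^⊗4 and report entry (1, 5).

T^⊗2:
  [1, 9, 9, -2, 4, 15]
  [1, 24, 14, 4, 3, 14]
  [5, 13, 0, 0, -11, -2]
  [3, 6, 3, -14, 6, 23]
  [-3, 10, -3, 21, -14, 17]
  [-3, 6, 3, -14, 0, 1]
T^⊗3:
  [2, 11, 8, -9, -3, 6]
  [7, 17, 7, -3, -4, 6]
  [-7, 2, -7, -9, -18, 8]
  [-4, -1, -4, -21, -1, 8]
  [-10, 3, -10, 4, -21, 2]
  [-4, -1, -4, -21, -7, 2]
T^⊗4:
  [1, 4, 1, -16, -10, 7]
  [0, 10, 0, -10, -11, 12]
  [-14, -1, -14, -16, -25, -2]
  [-11, -8, -11, -28, -8, 1]
  [-17, -4, -17, -5, -28, -5]
  [-11, -8, -11, -28, -14, 1]
Key observation: the optimum is the walk 1->5->5->5->5, with weight 11 + (-7) + (-7) + (-7) = -10.
Optimal value attained by: walk 1->5->5->5->5.
Answer: (T^⊗4)[1][5] = -10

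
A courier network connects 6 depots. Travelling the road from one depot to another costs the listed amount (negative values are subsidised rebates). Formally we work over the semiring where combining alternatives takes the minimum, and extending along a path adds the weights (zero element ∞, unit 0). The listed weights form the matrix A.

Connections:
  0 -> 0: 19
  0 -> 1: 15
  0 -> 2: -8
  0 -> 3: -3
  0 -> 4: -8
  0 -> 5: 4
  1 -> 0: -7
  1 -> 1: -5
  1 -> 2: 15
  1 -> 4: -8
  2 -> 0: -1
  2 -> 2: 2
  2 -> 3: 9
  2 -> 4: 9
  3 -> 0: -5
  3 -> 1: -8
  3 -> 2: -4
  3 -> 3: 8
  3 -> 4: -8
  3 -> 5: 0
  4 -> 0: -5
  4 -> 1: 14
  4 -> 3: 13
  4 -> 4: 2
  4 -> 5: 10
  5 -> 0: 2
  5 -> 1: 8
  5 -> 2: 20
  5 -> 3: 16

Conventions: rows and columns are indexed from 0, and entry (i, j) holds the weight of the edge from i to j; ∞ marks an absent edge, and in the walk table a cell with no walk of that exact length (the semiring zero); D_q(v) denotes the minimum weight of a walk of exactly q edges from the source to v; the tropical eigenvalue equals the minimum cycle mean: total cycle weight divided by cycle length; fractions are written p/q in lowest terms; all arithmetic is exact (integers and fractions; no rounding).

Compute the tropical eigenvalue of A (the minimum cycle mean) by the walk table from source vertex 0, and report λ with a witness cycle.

q=0: [0, ∞, ∞, ∞, ∞, ∞]
q=1: [19, 15, -8, -3, -8, 4]
q=2: [-13, -11, -7, 1, -11, -3]
q=3: [-18, -16, -21, -16, -21, -9]
q=4: [-26, -24, -26, -21, -26, -16]
q=5: [-31, -29, -34, -29, -34, -22]
q=6: [-39, -37, -39, -34, -39, -29]
Optimal cycle mean attained by: cycle 0->4->0, total (-8) + (-5), length 2.
Answer: λ = -13/2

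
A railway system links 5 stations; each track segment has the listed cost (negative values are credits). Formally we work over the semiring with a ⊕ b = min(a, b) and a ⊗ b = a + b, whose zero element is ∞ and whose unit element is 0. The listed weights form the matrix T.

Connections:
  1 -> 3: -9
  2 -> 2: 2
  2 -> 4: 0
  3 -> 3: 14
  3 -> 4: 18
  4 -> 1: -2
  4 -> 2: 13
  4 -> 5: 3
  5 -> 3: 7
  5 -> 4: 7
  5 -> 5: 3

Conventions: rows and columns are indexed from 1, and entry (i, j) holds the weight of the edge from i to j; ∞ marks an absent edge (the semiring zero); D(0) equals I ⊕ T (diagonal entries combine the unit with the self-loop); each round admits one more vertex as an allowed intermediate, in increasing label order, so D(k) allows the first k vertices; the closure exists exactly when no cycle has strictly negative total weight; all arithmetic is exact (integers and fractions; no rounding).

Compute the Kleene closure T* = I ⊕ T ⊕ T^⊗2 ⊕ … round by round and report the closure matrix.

D(0):
  [0, ∞, -9, ∞, ∞]
  [∞, 0, ∞, 0, ∞]
  [∞, ∞, 0, 18, ∞]
  [-2, 13, ∞, 0, 3]
  [∞, ∞, 7, 7, 0]
D(1):
  [0, ∞, -9, ∞, ∞]
  [∞, 0, ∞, 0, ∞]
  [∞, ∞, 0, 18, ∞]
  [-2, 13, -11, 0, 3]
  [∞, ∞, 7, 7, 0]
D(2):
  [0, ∞, -9, ∞, ∞]
  [∞, 0, ∞, 0, ∞]
  [∞, ∞, 0, 18, ∞]
  [-2, 13, -11, 0, 3]
  [∞, ∞, 7, 7, 0]
D(3):
  [0, ∞, -9, 9, ∞]
  [∞, 0, ∞, 0, ∞]
  [∞, ∞, 0, 18, ∞]
  [-2, 13, -11, 0, 3]
  [∞, ∞, 7, 7, 0]
D(4):
  [0, 22, -9, 9, 12]
  [-2, 0, -11, 0, 3]
  [16, 31, 0, 18, 21]
  [-2, 13, -11, 0, 3]
  [5, 20, -4, 7, 0]
D(5):
  [0, 22, -9, 9, 12]
  [-2, 0, -11, 0, 3]
  [16, 31, 0, 18, 21]
  [-2, 13, -11, 0, 3]
  [5, 20, -4, 7, 0]
Answer: T* = [[0, 22, -9, 9, 12], [-2, 0, -11, 0, 3], [16, 31, 0, 18, 21], [-2, 13, -11, 0, 3], [5, 20, -4, 7, 0]]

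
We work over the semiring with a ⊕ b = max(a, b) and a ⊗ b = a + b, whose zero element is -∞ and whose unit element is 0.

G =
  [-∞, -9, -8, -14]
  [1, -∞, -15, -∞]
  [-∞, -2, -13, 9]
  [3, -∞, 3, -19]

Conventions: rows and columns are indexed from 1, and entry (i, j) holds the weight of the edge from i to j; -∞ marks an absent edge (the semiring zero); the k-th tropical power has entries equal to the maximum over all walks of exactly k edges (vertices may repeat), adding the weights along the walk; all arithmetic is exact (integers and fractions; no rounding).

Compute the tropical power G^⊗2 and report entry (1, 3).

G^⊗2:
  [-8, -10, -11, 1]
  [-∞, -8, -7, -6]
  [12, -15, 12, -4]
  [-16, 1, -5, 12]
Key observation: the optimum is the walk 1->4->3, with weight (-14) + 3 = -11.
Optimal value attained by: walk 1->4->3.
Answer: (G^⊗2)[1][3] = -11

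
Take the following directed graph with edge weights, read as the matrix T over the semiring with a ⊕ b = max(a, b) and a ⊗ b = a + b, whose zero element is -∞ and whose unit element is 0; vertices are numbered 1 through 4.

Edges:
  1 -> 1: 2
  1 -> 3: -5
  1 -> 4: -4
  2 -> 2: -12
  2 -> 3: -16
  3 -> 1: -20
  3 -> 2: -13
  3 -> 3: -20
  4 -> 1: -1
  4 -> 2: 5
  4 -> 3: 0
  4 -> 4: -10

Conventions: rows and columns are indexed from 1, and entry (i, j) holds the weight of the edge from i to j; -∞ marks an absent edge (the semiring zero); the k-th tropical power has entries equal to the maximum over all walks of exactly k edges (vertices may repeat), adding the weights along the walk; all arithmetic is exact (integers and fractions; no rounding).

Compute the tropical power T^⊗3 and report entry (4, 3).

T^⊗2:
  [4, 1, -3, -2]
  [-36, -24, -28, -∞]
  [-18, -25, -25, -24]
  [1, -5, -6, -5]
T^⊗3:
  [6, 3, -1, 0]
  [-34, -36, -40, -40]
  [-16, -19, -23, -22]
  [3, 0, -4, -3]
Key observation: the optimum is the walk 4->1->1->3, with weight (-1) + 2 + (-5) = -4.
Optimal value attained by: walk 4->1->1->3.
Answer: (T^⊗3)[4][3] = -4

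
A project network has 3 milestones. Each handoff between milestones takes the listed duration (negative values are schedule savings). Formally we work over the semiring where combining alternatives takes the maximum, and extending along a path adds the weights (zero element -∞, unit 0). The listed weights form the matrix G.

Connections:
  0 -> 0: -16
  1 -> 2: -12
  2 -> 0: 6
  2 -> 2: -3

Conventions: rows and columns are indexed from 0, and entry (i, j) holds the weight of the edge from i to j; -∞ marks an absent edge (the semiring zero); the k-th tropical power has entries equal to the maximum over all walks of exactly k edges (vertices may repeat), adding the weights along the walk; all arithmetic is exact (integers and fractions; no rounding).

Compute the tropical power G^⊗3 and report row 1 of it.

G^⊗2:
  [-32, -∞, -∞]
  [-6, -∞, -15]
  [3, -∞, -6]
G^⊗3:
  [-48, -∞, -∞]
  [-9, -∞, -18]
  [0, -∞, -9]
Answer: row 1 of G^⊗3 = [-9, -∞, -18]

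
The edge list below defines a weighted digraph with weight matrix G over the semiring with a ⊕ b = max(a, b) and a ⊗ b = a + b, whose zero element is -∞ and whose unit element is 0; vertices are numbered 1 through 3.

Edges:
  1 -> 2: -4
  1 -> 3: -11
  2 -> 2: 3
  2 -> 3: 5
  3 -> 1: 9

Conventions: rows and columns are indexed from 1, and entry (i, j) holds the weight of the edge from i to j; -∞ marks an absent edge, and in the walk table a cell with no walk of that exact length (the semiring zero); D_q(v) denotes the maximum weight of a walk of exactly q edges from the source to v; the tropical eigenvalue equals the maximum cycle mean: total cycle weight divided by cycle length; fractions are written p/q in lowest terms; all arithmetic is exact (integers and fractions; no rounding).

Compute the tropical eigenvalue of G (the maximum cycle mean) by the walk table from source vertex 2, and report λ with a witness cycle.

q=0: [-∞, 0, -∞]
q=1: [-∞, 3, 5]
q=2: [14, 6, 8]
q=3: [17, 10, 11]
Optimal cycle mean attained by: cycle 1->2->3->1, total (-4) + 5 + 9, length 3.
Answer: λ = 10/3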